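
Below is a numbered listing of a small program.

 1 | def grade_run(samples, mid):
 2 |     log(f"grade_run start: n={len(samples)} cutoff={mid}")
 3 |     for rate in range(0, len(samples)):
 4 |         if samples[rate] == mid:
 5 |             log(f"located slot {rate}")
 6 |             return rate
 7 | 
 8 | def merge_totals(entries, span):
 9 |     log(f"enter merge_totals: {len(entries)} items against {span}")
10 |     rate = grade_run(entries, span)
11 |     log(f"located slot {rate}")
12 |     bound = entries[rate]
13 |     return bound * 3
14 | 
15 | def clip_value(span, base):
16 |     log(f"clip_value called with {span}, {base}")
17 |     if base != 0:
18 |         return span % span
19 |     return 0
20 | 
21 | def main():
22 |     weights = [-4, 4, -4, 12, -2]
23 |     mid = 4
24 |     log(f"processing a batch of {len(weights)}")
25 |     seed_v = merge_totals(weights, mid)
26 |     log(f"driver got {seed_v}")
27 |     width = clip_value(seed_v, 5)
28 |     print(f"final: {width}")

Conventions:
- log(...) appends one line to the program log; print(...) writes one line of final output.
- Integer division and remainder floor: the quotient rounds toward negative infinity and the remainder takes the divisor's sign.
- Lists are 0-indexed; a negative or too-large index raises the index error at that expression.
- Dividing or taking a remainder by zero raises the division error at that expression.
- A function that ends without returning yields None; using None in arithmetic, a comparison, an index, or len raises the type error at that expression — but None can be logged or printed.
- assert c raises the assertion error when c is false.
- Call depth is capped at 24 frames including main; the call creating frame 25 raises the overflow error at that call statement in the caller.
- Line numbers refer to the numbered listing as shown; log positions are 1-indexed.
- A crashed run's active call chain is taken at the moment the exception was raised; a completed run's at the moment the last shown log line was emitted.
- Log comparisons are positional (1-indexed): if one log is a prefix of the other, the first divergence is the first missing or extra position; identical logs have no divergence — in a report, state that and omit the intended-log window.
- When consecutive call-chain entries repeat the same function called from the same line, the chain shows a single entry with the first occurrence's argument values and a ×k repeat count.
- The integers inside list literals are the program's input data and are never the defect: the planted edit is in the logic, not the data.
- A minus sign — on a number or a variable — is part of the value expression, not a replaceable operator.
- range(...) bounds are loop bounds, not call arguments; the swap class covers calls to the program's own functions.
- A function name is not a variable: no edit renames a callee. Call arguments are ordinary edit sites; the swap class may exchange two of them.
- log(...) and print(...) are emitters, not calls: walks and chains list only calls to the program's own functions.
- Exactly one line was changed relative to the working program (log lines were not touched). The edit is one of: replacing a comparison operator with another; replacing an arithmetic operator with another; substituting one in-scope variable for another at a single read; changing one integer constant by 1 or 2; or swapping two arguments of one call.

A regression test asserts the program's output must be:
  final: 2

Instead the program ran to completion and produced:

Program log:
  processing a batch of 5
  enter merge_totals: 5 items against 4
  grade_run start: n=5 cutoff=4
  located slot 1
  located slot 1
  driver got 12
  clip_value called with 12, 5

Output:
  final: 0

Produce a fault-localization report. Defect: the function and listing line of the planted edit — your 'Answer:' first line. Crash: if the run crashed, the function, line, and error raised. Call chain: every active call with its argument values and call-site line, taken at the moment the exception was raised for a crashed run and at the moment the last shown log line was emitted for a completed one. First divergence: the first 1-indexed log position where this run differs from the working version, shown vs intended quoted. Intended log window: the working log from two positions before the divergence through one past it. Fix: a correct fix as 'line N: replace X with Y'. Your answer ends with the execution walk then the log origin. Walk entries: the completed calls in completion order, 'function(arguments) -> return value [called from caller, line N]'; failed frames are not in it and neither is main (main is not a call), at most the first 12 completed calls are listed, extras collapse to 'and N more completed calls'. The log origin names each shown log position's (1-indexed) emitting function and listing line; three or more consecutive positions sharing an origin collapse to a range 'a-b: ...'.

Answer: the defect is in clip_value at line 18.
The tell: Nothing in the log betrays the bug — only the output does.
Call chain: main -> clip_value(12, 5) (called at line 27).
First divergence: none; the two logs match at every position.
Execution walk:
  grade_run([-4, 4, -4, 12, -2], 4) -> 1  [called from merge_totals, line 10]
  merge_totals([-4, 4, -4, 12, -2], 4) -> 12  [called from main, line 25]
  clip_value(12, 5) -> 0  [called from main, line 27]
Log origins:
  1: logged in main at line 24
  2: logged in merge_totals at line 9
  3: logged in grade_run at line 2
  4: logged in grade_run at line 5
  5: logged in merge_totals at line 11
  6: logged in main at line 26
  7: logged in clip_value at line 16
A correct fix: line 18: replace `span % span` with `span % base`.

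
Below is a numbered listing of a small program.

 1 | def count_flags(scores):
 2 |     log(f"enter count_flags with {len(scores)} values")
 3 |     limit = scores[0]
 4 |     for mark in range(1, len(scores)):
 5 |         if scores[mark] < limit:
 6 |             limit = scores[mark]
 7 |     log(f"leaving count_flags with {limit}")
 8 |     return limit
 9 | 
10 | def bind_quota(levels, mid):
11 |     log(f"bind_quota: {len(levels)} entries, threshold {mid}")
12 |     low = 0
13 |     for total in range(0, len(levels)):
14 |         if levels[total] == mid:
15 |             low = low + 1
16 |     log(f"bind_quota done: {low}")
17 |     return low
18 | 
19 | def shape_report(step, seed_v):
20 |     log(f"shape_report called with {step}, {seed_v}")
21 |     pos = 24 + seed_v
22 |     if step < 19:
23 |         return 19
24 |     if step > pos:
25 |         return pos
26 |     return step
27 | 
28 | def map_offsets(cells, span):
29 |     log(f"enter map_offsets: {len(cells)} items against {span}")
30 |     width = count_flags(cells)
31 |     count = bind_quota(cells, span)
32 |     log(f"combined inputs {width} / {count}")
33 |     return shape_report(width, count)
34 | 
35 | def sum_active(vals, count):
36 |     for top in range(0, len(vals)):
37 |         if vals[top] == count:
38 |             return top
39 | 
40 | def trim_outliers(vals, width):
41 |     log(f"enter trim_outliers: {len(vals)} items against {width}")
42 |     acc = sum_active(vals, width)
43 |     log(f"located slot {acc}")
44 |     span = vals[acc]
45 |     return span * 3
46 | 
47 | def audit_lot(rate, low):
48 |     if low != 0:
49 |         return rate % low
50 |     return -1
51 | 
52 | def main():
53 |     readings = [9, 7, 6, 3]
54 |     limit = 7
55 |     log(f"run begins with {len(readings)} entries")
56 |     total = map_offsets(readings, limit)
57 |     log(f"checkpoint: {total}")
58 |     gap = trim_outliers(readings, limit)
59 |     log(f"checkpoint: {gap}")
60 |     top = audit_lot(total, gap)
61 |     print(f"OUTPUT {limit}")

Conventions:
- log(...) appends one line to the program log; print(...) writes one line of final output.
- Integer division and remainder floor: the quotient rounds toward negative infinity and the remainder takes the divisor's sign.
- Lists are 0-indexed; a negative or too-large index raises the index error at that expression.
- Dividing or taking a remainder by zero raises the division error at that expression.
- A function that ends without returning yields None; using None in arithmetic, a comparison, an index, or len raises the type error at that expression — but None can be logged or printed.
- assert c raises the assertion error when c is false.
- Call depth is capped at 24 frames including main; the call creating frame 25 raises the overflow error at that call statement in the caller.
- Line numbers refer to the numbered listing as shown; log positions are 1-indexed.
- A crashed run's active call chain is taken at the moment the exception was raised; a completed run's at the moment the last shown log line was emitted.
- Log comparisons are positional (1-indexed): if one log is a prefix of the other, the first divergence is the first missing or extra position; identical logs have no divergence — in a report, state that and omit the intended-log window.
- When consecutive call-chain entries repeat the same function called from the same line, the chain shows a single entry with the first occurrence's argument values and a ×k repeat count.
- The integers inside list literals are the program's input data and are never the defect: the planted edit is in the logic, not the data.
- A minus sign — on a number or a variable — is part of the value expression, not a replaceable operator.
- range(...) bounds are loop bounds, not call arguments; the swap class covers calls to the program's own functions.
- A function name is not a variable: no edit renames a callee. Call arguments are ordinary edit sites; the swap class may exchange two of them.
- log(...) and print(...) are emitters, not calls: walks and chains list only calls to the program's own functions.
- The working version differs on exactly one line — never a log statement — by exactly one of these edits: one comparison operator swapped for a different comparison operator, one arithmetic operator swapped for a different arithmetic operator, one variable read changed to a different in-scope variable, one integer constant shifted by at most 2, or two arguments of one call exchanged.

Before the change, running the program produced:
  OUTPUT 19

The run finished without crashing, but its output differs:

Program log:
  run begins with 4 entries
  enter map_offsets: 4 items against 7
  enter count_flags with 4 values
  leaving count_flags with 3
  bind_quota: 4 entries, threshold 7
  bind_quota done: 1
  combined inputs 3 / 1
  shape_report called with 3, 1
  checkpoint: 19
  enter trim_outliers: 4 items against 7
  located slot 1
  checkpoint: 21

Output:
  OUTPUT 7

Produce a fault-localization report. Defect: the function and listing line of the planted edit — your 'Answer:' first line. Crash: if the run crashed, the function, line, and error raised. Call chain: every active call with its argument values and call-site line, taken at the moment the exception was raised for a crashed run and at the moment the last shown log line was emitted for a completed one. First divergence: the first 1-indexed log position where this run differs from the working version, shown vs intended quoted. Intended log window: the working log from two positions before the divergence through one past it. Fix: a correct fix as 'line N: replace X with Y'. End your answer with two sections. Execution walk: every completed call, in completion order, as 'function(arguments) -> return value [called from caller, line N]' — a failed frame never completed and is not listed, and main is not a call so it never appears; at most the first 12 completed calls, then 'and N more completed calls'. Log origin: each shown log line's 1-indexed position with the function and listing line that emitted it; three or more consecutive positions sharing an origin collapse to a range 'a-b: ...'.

Answer: the defect is in main at line 61.
The tell: The two runs log identically and part ways only at the printed values.
Call chain: main.
First divergence: none — the logs agree in full.
Execution walk:
  count_flags([9, 7, 6, 3]) -> 3  [called from map_offsets, line 30]
  bind_quota([9, 7, 6, 3], 7) -> 1  [called from map_offsets, line 31]
  shape_report(3, 1) -> 19  [called from map_offsets, line 33]
  map_offsets([9, 7, 6, 3], 7) -> 19  [called from main, line 56]
  sum_active([9, 7, 6, 3], 7) -> 1  [called from trim_outliers, line 42]
  trim_outliers([9, 7, 6, 3], 7) -> 21  [called from main, line 58]
  audit_lot(19, 21) -> 19  [called from main, line 60]
Log origin:
  1: logged in main at line 55
  2: logged in map_offsets at line 29
  3: logged in count_flags at line 2
  4: logged in count_flags at line 7
  5: logged in bind_quota at line 11
  6: logged in bind_quota at line 16
  7: logged in map_offsets at line 32
  8: logged in shape_report at line 20
  9: logged in main at line 57
  10: logged in trim_outliers at line 41
  11: logged in trim_outliers at line 43
  12: logged in main at line 59
A correct fix: line 61: replace `limit` with `top`.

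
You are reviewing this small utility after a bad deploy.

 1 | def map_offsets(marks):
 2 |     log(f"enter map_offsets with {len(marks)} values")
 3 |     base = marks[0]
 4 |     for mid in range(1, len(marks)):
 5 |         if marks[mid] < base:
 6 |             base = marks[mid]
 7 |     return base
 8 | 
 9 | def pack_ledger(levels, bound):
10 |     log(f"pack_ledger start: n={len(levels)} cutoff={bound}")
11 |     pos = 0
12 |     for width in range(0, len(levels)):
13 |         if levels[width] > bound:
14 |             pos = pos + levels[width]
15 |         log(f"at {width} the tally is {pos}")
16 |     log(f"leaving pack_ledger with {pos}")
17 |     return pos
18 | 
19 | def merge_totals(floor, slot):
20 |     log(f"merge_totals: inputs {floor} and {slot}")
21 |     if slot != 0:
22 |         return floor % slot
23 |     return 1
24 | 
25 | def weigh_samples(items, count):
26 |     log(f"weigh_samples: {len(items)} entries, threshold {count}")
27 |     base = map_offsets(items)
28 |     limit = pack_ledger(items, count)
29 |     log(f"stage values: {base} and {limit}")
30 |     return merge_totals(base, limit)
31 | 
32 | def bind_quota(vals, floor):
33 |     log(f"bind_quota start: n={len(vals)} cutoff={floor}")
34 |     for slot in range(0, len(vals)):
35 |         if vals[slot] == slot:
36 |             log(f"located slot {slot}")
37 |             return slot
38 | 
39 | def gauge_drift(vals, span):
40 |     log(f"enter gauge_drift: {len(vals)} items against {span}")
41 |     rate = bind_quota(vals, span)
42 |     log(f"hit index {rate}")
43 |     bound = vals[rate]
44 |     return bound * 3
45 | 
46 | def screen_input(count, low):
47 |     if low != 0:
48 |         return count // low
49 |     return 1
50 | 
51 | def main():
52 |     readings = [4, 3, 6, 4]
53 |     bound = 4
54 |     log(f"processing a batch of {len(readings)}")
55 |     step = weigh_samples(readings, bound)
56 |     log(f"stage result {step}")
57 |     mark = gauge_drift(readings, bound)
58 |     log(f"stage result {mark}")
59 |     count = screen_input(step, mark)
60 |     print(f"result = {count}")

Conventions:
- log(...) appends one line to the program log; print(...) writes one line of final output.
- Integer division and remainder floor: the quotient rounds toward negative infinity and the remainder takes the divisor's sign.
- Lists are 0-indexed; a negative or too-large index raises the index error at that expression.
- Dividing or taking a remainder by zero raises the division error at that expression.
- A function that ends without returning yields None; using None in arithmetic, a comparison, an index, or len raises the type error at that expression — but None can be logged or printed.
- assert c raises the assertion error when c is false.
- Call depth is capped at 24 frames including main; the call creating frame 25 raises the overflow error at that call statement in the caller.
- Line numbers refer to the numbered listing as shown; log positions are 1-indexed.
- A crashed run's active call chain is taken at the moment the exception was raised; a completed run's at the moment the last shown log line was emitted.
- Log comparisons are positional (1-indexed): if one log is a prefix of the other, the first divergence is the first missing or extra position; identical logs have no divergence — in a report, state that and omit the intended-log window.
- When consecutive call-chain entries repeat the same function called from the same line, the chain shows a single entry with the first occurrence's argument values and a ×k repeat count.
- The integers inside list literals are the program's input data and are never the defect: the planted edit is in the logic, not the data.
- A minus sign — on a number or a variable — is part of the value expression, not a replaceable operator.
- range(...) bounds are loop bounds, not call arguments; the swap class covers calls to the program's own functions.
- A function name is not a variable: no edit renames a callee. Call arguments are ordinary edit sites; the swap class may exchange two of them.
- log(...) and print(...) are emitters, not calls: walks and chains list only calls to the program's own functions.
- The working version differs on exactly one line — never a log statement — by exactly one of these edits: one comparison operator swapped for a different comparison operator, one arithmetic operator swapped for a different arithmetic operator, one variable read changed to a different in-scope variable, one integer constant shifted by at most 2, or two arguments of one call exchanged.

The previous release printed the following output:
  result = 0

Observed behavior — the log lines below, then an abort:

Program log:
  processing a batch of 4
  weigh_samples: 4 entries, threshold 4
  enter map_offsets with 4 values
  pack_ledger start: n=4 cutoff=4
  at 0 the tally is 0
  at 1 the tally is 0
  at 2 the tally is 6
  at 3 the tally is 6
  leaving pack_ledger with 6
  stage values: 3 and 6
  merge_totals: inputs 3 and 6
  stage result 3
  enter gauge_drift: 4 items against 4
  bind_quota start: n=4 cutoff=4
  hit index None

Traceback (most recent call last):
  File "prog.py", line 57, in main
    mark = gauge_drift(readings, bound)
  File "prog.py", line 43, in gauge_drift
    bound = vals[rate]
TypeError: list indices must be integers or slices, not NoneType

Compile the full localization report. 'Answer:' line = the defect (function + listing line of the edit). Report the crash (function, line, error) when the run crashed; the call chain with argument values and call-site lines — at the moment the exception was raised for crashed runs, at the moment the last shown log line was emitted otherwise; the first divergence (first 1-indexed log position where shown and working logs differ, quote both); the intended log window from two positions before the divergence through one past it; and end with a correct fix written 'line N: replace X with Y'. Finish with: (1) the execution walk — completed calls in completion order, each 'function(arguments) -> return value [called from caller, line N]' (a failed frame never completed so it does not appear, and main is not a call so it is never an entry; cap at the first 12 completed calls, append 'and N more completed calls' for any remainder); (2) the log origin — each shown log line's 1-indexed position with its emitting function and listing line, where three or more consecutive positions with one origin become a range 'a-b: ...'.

Answer: the defect is in bind_quota at line 35.
Key observation: Everything matches until log position 15, which reads 'hit index None' in place of 'located slot 0'.
Crash: gauge_drift, line 43, TypeError.
Call chain: main -> gauge_drift([4, 3, 6, 4], 4) (called at line 57).
First divergence: position 15; shown 'hit index None' vs intended 'located slot 0'.
Intended log window:
  13: enter gauge_drift: 4 items against 4
  14: bind_quota start: n=4 cutoff=4
  15: located slot 0
  16: hit index 0
Execution walk:
  map_offsets([4, 3, 6, 4]) -> 3  [called from weigh_samples, line 27]
  pack_ledger([4, 3, 6, 4], 4) -> 6  [called from weigh_samples, line 28]
  merge_totals(3, 6) -> 3  [called from weigh_samples, line 30]
  weigh_samples([4, 3, 6, 4], 4) -> 3  [called from main, line 55]
  bind_quota([4, 3, 6, 4], 4) -> None  [called from gauge_drift, line 41]
Log origins:
  1 — main, line 54
  2 — weigh_samples, line 26
  3 — map_offsets, line 2
  4 — pack_ledger, line 10
  5-8 — pack_ledger, line 15
  9 — pack_ledger, line 16
  10 — weigh_samples, line 29
  11 — merge_totals, line 20
  12 — main, line 56
  13 — gauge_drift, line 40
  14 — bind_quota, line 33
  15 — gauge_drift, line 42
A correct fix: line 35: replace `vals[slot] == slot` with `vals[slot] == floor`.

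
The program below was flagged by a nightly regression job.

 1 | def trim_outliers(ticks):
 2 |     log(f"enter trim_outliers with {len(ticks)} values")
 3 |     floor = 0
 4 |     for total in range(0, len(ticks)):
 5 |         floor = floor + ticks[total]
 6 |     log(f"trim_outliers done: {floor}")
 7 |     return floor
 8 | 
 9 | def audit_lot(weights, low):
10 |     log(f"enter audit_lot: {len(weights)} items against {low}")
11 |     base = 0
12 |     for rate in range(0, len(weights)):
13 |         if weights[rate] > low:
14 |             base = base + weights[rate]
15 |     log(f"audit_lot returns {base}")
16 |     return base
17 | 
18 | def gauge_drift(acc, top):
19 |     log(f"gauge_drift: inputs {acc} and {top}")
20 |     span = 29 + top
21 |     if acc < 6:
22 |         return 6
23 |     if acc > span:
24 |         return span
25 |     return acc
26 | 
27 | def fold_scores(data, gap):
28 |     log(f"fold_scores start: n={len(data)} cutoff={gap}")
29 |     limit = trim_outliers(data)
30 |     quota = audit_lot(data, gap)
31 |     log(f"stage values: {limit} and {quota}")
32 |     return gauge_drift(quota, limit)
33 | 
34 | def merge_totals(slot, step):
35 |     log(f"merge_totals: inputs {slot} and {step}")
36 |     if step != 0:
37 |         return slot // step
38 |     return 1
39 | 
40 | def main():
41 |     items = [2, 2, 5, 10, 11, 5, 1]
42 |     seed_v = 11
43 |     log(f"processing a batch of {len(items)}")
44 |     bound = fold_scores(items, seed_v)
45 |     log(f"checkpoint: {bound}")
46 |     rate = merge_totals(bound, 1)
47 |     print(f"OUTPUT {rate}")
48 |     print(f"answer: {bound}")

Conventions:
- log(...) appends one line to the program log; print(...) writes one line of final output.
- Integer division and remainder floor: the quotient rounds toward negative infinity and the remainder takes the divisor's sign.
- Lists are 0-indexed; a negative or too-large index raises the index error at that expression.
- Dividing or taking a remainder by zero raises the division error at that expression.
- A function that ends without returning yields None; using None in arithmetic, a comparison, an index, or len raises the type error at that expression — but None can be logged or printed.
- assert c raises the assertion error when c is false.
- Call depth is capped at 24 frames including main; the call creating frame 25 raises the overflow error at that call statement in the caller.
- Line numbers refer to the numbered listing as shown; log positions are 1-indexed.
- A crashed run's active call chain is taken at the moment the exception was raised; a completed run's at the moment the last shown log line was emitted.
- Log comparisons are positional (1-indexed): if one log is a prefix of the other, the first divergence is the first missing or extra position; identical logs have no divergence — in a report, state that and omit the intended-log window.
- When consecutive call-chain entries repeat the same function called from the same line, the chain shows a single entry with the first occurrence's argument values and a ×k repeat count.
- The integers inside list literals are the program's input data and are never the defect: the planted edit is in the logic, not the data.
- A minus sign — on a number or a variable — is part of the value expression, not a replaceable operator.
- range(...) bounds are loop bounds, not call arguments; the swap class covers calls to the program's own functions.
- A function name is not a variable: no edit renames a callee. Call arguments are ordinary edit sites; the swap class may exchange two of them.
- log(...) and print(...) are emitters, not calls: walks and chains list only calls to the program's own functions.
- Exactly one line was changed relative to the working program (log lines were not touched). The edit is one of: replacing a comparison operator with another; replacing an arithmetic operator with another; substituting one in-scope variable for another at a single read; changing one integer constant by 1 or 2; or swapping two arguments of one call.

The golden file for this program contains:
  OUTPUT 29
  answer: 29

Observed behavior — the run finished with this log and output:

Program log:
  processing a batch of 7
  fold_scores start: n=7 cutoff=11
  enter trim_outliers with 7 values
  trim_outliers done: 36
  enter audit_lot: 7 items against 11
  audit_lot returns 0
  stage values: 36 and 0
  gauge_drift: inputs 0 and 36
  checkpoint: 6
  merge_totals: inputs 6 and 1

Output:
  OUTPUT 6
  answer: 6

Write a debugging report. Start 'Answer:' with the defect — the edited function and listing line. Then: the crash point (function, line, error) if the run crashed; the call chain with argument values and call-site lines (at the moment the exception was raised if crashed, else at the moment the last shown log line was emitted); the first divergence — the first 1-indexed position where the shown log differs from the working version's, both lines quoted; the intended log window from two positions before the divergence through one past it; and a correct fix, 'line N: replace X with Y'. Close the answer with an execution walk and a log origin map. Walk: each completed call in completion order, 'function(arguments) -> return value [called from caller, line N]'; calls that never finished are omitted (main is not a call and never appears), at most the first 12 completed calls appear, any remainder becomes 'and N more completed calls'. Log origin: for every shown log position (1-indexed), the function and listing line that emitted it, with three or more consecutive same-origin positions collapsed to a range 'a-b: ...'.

Answer: the defect is in fold_scores at line 32.
Key observation: Position 8 is the first bad log line: 'gauge_drift: inputs 0 and 36' should read 'gauge_drift: inputs 36 and 0'.
Call chain: main -> merge_totals(6, 1) (called at line 46).
First divergence: position 8 — shown 'gauge_drift: inputs 0 and 36', intended 'gauge_drift: inputs 36 and 0'.
Intended log window:
  6: audit_lot returns 0
  7: stage values: 36 and 0
  8: gauge_drift: inputs 36 and 0
  9: checkpoint: 29
Execution walk:
  trim_outliers([2, 2, 5, 10, 11, 5, 1]) -> 36  [called from fold_scores, line 29]
  audit_lot([2, 2, 5, 10, 11, 5, 1], 11) -> 0  [called from fold_scores, line 30]
  gauge_drift(0, 36) -> 6  [called from fold_scores, line 32]
  fold_scores([2, 2, 5, 10, 11, 5, 1], 11) -> 6  [called from main, line 44]
  merge_totals(6, 1) -> 6  [called from main, line 46]
Log line origins:
  1: emitted by main (line 43)
  2: emitted by fold_scores (line 28)
  3: emitted by trim_outliers (line 2)
  4: emitted by trim_outliers (line 6)
  5: emitted by audit_lot (line 10)
  6: emitted by audit_lot (line 15)
  7: emitted by fold_scores (line 31)
  8: emitted by gauge_drift (line 19)
  9: emitted by main (line 45)
  10: emitted by merge_totals (line 35)
A correct fix: line 32: replace `gauge_drift(quota, limit)` with `gauge_drift(limit, quota)`.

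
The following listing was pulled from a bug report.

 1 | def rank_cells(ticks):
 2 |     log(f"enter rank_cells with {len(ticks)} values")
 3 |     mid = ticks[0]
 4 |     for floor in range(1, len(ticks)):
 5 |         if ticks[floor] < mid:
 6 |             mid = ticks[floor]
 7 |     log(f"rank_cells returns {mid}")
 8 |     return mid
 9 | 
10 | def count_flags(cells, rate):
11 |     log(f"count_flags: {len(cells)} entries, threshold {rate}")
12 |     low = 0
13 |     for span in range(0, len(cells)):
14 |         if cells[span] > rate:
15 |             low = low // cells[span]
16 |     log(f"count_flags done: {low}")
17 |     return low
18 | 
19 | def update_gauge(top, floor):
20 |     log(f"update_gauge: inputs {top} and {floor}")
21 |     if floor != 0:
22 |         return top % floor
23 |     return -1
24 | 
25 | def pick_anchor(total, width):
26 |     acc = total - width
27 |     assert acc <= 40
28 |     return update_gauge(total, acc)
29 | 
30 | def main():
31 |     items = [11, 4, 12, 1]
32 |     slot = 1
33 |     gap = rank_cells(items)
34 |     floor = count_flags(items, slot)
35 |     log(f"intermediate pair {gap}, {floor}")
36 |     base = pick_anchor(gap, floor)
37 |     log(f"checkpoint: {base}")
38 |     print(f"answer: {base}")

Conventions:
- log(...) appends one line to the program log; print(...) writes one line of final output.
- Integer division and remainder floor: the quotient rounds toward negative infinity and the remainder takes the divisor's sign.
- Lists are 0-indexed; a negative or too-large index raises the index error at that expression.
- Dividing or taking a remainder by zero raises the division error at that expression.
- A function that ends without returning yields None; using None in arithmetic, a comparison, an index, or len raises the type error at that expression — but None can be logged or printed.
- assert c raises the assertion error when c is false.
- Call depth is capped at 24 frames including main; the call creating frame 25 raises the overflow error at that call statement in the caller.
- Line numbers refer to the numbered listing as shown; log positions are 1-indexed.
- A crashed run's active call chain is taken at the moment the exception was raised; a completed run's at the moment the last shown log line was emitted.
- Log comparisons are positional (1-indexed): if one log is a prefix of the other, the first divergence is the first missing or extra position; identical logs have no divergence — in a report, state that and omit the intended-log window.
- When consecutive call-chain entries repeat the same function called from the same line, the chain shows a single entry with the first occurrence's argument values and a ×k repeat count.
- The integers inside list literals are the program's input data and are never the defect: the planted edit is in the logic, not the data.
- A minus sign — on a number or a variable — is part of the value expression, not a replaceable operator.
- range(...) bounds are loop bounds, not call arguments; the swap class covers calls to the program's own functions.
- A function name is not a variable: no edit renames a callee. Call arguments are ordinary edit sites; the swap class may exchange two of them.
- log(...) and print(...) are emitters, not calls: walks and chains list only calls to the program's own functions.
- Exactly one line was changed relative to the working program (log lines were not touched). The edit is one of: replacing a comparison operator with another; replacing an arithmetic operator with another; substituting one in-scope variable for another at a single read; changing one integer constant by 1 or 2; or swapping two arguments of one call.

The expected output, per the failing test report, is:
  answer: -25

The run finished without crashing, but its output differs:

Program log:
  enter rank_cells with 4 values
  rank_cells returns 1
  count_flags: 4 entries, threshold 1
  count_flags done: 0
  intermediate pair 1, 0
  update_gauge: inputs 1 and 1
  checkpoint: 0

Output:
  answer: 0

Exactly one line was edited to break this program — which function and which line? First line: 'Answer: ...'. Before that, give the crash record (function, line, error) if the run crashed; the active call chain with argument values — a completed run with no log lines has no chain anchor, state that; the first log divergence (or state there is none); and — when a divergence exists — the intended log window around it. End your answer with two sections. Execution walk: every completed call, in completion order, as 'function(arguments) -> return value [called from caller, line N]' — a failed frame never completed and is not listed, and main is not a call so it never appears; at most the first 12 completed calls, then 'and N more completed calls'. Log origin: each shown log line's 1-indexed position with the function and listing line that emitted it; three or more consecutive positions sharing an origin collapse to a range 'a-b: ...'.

Answer: the defect is in count_flags at line 15.
The tell: The log first diverges at position 4: the faulty run prints 'count_flags done: 0' where the working version prints 'count_flags done: 27'.
Call chain: main.
First divergence: position 4; shown 'count_flags done: 0' vs intended 'count_flags done: 27'.
Intended log window:
  2: rank_cells returns 1
  3: count_flags: 4 entries, threshold 1
  4: count_flags done: 27
  5: intermediate pair 1, 27
Execution walk:
  rank_cells([11, 4, 12, 1]) -> 1  [called from main, line 33]
  count_flags([11, 4, 12, 1], 1) -> 0  [called from main, line 34]
  update_gauge(1, 1) -> 0  [called from pick_anchor, line 28]
  pick_anchor(1, 0) -> 0  [called from main, line 36]
Origin of each log line:
  1: emitted by rank_cells (line 2)
  2: emitted by rank_cells (line 7)
  3: emitted by count_flags (line 11)
  4: emitted by count_flags (line 16)
  5: emitted by main (line 35)
  6: emitted by update_gauge (line 20)
  7: emitted by main (line 37)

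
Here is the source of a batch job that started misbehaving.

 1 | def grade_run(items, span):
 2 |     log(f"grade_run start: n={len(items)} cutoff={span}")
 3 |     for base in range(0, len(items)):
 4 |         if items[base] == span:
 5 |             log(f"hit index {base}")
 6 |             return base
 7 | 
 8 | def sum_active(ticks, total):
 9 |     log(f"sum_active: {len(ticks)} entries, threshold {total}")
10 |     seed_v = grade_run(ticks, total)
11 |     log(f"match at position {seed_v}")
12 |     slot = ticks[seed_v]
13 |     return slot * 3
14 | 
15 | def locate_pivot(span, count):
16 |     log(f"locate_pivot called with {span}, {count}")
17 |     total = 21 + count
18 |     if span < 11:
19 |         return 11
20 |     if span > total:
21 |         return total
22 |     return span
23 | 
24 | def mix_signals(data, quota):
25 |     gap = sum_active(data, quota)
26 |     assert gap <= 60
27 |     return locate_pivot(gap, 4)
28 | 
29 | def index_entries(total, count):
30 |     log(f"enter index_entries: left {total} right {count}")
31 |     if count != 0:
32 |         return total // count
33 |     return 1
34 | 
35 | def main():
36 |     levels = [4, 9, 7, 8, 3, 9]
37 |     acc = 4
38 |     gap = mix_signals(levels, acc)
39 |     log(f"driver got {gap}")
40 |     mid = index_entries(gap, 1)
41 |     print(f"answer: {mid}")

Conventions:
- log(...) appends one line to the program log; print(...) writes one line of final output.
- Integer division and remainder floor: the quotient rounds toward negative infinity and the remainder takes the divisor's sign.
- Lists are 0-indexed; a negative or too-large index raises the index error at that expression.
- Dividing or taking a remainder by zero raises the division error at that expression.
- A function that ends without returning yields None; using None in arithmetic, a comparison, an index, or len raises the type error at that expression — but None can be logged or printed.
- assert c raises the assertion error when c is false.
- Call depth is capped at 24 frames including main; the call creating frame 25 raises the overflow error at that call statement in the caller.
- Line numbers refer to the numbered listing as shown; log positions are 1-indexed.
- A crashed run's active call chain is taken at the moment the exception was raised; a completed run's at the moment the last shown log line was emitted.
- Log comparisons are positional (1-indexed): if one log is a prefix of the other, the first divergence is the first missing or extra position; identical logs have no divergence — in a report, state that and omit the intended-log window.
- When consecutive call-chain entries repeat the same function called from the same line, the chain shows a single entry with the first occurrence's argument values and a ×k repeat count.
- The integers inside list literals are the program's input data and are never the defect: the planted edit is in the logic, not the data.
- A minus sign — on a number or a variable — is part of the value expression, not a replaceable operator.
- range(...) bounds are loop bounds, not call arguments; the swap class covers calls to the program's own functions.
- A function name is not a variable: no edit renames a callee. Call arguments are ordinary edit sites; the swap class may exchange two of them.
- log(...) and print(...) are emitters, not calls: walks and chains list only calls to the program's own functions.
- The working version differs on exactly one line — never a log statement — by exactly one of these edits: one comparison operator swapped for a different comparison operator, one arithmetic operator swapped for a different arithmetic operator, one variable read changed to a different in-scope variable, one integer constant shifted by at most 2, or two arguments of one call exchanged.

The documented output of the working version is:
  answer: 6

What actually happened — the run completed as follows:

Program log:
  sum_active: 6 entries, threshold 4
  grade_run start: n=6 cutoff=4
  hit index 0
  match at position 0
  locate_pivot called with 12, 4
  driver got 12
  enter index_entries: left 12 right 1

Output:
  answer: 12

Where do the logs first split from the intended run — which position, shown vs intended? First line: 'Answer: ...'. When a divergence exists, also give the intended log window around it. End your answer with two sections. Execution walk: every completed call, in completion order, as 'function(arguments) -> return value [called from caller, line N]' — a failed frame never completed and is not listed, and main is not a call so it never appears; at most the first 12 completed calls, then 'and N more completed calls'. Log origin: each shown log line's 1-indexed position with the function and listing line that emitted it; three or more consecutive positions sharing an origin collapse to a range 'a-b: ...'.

Answer: position 7; shown 'enter index_entries: left 12 right 1' vs intended 'enter index_entries: left 12 right 2'.
Intended log window:
  5: locate_pivot called with 12, 4
  6: driver got 12
  7: enter index_entries: left 12 right 2
Execution walk:
  grade_run([4, 9, 7, 8, 3, 9], 4) -> 0  [called from sum_active, line 10]
  sum_active([4, 9, 7, 8, 3, 9], 4) -> 12  [called from mix_signals, line 25]
  locate_pivot(12, 4) -> 12  [called from mix_signals, line 27]
  mix_signals([4, 9, 7, 8, 3, 9], 4) -> 12  [called from main, line 38]
  index_entries(12, 1) -> 12  [called from main, line 40]
Origin of each log line:
  1: from sum_active, line 9
  2: from grade_run, line 2
  3: from grade_run, line 5
  4: from sum_active, line 11
  5: from locate_pivot, line 16
  6: from main, line 39
  7: from index_entries, line 30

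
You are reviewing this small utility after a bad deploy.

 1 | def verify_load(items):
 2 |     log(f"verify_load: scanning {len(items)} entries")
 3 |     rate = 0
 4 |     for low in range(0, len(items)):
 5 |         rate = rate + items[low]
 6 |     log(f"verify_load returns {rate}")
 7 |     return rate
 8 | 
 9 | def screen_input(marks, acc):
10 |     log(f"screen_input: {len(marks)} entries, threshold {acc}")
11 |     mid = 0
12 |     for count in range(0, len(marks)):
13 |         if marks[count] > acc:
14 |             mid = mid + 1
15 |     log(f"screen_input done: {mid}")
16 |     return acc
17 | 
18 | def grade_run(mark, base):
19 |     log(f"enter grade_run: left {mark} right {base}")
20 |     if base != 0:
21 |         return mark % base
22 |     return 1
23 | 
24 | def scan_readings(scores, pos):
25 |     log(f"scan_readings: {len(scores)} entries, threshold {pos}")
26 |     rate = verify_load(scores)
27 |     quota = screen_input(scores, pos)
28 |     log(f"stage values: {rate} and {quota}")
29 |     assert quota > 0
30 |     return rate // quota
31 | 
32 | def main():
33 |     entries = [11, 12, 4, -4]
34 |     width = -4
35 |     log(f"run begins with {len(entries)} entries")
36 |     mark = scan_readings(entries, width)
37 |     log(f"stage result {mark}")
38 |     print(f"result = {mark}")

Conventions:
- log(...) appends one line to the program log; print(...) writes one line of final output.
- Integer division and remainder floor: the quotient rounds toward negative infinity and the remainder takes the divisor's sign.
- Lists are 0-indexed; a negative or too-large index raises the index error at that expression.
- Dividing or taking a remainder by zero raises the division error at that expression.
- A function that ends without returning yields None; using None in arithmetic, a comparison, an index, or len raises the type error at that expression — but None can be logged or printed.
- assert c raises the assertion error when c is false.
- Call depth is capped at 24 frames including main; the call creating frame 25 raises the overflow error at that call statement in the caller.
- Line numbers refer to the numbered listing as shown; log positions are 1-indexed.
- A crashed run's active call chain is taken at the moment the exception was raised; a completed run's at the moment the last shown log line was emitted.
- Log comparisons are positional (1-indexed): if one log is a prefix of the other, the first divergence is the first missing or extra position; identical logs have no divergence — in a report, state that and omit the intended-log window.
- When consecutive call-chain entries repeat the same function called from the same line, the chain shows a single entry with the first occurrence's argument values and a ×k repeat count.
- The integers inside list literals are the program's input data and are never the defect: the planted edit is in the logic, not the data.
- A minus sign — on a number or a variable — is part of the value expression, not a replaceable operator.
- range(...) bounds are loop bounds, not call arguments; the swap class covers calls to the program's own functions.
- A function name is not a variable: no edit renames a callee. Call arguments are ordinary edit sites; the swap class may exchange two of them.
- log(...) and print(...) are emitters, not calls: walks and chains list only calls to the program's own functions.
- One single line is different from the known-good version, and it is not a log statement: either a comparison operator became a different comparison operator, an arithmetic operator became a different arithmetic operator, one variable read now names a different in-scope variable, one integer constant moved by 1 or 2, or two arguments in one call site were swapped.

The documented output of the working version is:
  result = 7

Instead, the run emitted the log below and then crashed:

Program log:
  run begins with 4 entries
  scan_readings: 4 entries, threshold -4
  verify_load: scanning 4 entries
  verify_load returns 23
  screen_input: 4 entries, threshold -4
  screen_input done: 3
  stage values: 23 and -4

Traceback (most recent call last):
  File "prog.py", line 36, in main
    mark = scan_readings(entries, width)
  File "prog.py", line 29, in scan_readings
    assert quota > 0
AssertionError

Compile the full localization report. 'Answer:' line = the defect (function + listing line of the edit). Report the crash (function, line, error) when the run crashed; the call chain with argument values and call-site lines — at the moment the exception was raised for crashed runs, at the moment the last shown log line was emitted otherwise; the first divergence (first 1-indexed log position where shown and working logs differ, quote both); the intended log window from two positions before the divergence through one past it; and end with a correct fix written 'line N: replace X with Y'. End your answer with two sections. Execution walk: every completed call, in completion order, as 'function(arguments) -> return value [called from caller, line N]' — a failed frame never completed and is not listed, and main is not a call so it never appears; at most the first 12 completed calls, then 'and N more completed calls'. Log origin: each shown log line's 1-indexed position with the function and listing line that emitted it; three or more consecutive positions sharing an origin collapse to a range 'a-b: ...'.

Answer: the defect is in screen_input at line 16.
Key fact: Everything matches until log position 7, which reads 'stage values: 23 and -4' in place of 'stage values: 23 and 3'.
Crash: scan_readings, line 29, AssertionError.
Call chain: main -> scan_readings([11, 12, 4, -4], -4) (called at line 36).
First divergence: position 7 — shown 'stage values: 23 and -4', intended 'stage values: 23 and 3'.
Intended log window:
  5: screen_input: 4 entries, threshold -4
  6: screen_input done: 3
  7: stage values: 23 and 3
  8: stage result 7
Execution walk:
  verify_load([11, 12, 4, -4]) -> 23  [called from scan_readings, line 26]
  screen_input([11, 12, 4, -4], -4) -> -4  [called from scan_readings, line 27]
Log origins:
  1 — main, line 35
  2 — scan_readings, line 25
  3 — verify_load, line 2
  4 — verify_load, line 6
  5 — screen_input, line 10
  6 — screen_input, line 15
  7 — scan_readings, line 28
A correct fix: line 16: replace `acc` with `mid`.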